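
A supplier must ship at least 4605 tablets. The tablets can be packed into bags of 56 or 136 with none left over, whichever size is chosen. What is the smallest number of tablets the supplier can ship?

4760

The number of tablets must be a common multiple of 56 and 136, so a multiple of their LCM.
56 = 2^3 × 7
136 = 2^3 × 17
LCM(56, 136) = 2^3 × 7 × 17 = 952.
Smallest multiple of 952 that is ≥ 4605: ⌈4605/952⌉ × 952 = 5 × 952 = 4760.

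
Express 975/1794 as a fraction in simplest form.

975 = 3 × 5^2 × 13
1794 = 2 × 3 × 13 × 23
gcd(975, 1794) = 3 × 13 = 39.
Divide numerator and denominator by 39: 975/1794 = 25/46.

25/46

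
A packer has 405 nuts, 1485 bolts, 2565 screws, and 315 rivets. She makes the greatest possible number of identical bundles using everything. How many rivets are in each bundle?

7

Number of bundles = gcd(405, 1485, 2565, 315).
405 = 3^4 × 5
1485 = 3^3 × 5 × 11
2565 = 3^3 × 5 × 19
315 = 3^2 × 5 × 7
gcd(405, 1485, 2565, 315) = 3^2 × 5 = 45.
rivets per bundle = 315 / 45 = 7.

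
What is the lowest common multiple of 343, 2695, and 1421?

547085

343 = 7^3
2695 = 5 × 7^2 × 11
1421 = 7^2 × 29
LCM(343, 2695, 1421) = 5 × 7^3 × 11 × 29 = 547085.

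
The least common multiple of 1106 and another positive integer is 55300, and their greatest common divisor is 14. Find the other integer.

700

gcd × lcm = product of the two integers, so the other integer is (14 × 55300) / 1106 = 700.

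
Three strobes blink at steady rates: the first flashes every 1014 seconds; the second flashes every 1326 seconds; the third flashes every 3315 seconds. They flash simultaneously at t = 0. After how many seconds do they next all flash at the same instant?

86190 seconds

The first simultaneous occurrence is after LCM of the individual periods.
1014 = 2 × 3 × 13^2
1326 = 2 × 3 × 13 × 17
3315 = 3 × 5 × 13 × 17
LCM(1014, 1326, 3315) = 2 × 3 × 5 × 13^2 × 17 = 86190.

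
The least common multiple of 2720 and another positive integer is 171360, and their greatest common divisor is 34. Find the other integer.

gcd × lcm = product of the two integers, so the other integer is (34 × 171360) / 2720 = 2142.

2142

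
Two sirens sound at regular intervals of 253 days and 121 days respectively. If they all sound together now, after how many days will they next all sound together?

2783 days

We need the least common multiple of the intervals.
253 = 11 × 23
121 = 11^2
LCM(253, 121) = 11^2 × 23 = 2783.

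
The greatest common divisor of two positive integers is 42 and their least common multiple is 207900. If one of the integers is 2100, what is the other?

For two integers, gcd × lcm = product, so the other is (42 × 207900) / 2100 = 8731800 / 2100 = 4158.

4158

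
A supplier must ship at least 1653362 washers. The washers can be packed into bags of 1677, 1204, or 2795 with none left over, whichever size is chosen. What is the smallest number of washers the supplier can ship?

The number of washers must be a common multiple of 1677, 1204, and 2795, so a multiple of their LCM.
1677 = 3 × 13 × 43
1204 = 2^2 × 7 × 43
2795 = 5 × 13 × 43
LCM(1677, 1204, 2795) = 2^2 × 3 × 5 × 7 × 13 × 43 = 234780.
Smallest multiple of 234780 that is ≥ 1653362: ⌈1653362/234780⌉ × 234780 = 8 × 234780 = 1878240.

1878240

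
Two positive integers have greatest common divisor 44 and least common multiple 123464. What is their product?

For any two positive integers, gcd × lcm = product = 44 × 123464 = 5432416.

5432416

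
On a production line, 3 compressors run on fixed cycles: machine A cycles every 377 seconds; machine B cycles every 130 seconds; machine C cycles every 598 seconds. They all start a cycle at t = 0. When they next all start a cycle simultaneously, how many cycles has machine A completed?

They are all back at their starting positions together after one LCM of the periods.
377 = 13 × 29
130 = 2 × 5 × 13
598 = 2 × 13 × 23
LCM(377, 130, 598) = 2 × 5 × 13 × 23 × 29 = 86710.
Cycles for period 377: 86710 / 377 = 230.

230 cycles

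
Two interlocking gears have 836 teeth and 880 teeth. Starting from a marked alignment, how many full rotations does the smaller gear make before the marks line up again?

All finish a whole number of cycles simultaneously at t = LCM of the periods.
836 = 2^2 × 11 × 19
880 = 2^4 × 5 × 11
LCM(836, 880) = 2^4 × 5 × 11 × 19 = 16720.
Rotations for period 836: 16720 / 836 = 20.

20 rotations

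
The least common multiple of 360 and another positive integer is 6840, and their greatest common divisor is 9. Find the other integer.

gcd × lcm = product of the two integers, so the other integer is (9 × 6840) / 360 = 171.

171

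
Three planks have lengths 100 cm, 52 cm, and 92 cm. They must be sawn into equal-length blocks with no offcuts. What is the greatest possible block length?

This is the greatest common divisor of 100, 52, and 92.
100 = 2^2 × 5^2
52 = 2^2 × 13
92 = 2^2 × 23
gcd(100, 52, 92) = 2^2 = 4.

4 cm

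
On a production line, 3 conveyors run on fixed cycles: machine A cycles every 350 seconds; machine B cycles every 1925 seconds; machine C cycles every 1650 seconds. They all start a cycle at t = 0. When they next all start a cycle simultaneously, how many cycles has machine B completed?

They are all back at their starting positions together after one LCM of the periods.
350 = 2 × 5^2 × 7
1925 = 5^2 × 7 × 11
1650 = 2 × 3 × 5^2 × 11
LCM(350, 1925, 1650) = 2 × 3 × 5^2 × 7 × 11 = 11550.
Cycles for period 1925: 11550 / 1925 = 6.

6 cycles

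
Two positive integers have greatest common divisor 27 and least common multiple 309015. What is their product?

For any two positive integers, gcd × lcm = product = 27 × 309015 = 8343405.

8343405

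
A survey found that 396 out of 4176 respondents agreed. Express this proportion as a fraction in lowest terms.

11/116

396 = 2^2 × 3^2 × 11
4176 = 2^4 × 3^2 × 29
gcd(396, 4176) = 2^2 × 3^2 = 36.
Divide numerator and denominator by 36: 396/4176 = 11/116.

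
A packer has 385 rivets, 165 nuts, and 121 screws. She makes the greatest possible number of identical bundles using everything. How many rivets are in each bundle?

35

Number of bundles = gcd(385, 165, 121).
385 = 5 × 7 × 11
165 = 3 × 5 × 11
121 = 11^2
gcd(385, 165, 121) = 11.
rivets per bundle = 385 / 11 = 35.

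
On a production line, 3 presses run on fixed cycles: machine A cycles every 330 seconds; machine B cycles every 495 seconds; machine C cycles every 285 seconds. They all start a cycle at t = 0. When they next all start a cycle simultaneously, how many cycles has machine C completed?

The first common completion time is the LCM of the periods.
330 = 2 × 3 × 5 × 11
495 = 3^2 × 5 × 11
285 = 3 × 5 × 19
LCM(330, 495, 285) = 2 × 3^2 × 5 × 11 × 19 = 18810.
Cycles for period 285: 18810 / 285 = 66.

66 cycles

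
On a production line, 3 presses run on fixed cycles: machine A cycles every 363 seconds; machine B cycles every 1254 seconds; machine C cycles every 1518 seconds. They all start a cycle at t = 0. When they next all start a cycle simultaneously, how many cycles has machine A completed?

874 cycles

The first common completion time is the LCM of the periods.
363 = 3 × 11^2
1254 = 2 × 3 × 11 × 19
1518 = 2 × 3 × 11 × 23
LCM(363, 1254, 1518) = 2 × 3 × 11^2 × 19 × 23 = 317262.
Cycles for period 363: 317262 / 363 = 874.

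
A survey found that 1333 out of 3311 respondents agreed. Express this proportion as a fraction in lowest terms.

1333 = 31 × 43
3311 = 7 × 11 × 43
gcd(1333, 3311) = 43.
Divide numerator and denominator by 43: 1333/3311 = 31/77.

31/77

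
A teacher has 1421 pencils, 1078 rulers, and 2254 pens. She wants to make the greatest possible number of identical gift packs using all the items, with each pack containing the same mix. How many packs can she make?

The pack count must divide each quantity, so the greatest is gcd(1421, 1078, 2254).
1421 = 7^2 × 29
1078 = 2 × 7^2 × 11
2254 = 2 × 7^2 × 23
gcd(1421, 1078, 2254) = 7^2 = 49.

49 packs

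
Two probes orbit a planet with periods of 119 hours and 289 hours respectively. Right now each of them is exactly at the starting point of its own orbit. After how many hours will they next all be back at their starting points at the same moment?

The first simultaneous occurrence is after LCM of the individual periods.
119 = 7 × 17
289 = 17^2
LCM(119, 289) = 7 × 17^2 = 2023.

2023 hours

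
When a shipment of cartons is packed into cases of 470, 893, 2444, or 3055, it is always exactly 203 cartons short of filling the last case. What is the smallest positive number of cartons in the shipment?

Being 203 short of a full case of size k means N ≡ −203 (mod k), i.e. N + 203 is a multiple of each size.
470 = 2 × 5 × 47
893 = 19 × 47
2444 = 2^2 × 13 × 47
3055 = 5 × 13 × 47
LCM(470, 893, 2444, 3055) = 2^2 × 5 × 13 × 19 × 47 = 232180.
Smallest positive N is 232180 − 203 = 231977.

231977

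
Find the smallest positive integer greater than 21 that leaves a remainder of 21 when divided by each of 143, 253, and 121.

N − 21 must be a common multiple of 143, 253, and 121.
143 = 11 × 13
253 = 11 × 23
121 = 11^2
LCM(143, 253, 121) = 11^2 × 13 × 23 = 36179.
Smallest N > 21 is LCM + 21 = 36179 + 21 = 36200.

36200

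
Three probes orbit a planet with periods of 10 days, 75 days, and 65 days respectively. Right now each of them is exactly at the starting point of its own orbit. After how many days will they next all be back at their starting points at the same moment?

The first simultaneous occurrence is after LCM of the individual periods.
10 = 2 × 5
75 = 3 × 5^2
65 = 5 × 13
LCM(10, 75, 65) = 2 × 3 × 5^2 × 13 = 1950.

1950 days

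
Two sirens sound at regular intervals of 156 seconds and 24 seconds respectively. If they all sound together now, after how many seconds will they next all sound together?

312 seconds

The first simultaneous occurrence is after LCM of the individual periods.
156 = 2^2 × 3 × 13
24 = 2^3 × 3
LCM(156, 24) = 2^3 × 3 × 13 = 312.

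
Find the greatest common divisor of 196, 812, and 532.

196 = 2^2 × 7^2
812 = 2^2 × 7 × 29
532 = 2^2 × 7 × 19
gcd(196, 812, 532) = 2^2 × 7 = 28.

28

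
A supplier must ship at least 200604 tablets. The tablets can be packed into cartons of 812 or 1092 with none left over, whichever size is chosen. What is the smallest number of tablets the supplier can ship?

The number of tablets must be a common multiple of 812 and 1092, so a multiple of their LCM.
812 = 2^2 × 7 × 29
1092 = 2^2 × 3 × 7 × 13
LCM(812, 1092) = 2^2 × 3 × 7 × 13 × 29 = 31668.
Smallest multiple of 31668 that is ≥ 200604: ⌈200604/31668⌉ × 31668 = 7 × 31668 = 221676.

221676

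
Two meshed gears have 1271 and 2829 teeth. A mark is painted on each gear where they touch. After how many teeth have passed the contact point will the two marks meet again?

The first simultaneous occurrence is after LCM of the individual periods.
1271 = 31 × 41
2829 = 3 × 23 × 41
LCM(1271, 2829) = 3 × 23 × 31 × 41 = 87699.

87699 teeth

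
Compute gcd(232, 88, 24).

8

232 = 2^3 × 29
88 = 2^3 × 11
24 = 2^3 × 3
gcd(232, 88, 24) = 2^3 = 8.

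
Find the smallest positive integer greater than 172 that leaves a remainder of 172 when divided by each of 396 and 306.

N − 172 must be a common multiple of 396 and 306.
396 = 2^2 × 3^2 × 11
306 = 2 × 3^2 × 17
LCM(396, 306) = 2^2 × 3^2 × 11 × 17 = 6732.
Smallest N > 172 is LCM + 172 = 6732 + 172 = 6904.

6904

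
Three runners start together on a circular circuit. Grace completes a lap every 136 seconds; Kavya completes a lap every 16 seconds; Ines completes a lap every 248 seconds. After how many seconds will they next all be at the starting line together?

8432 seconds

The first simultaneous occurrence is after LCM of the individual periods.
136 = 2^3 × 17
16 = 2^4
248 = 2^3 × 31
LCM(136, 16, 248) = 2^4 × 17 × 31 = 8432.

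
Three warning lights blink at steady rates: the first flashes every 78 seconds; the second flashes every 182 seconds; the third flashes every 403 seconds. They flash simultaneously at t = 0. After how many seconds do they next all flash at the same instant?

They coincide at every common multiple of the periods; the first is the LCM.
78 = 2 × 3 × 13
182 = 2 × 7 × 13
403 = 13 × 31
LCM(78, 182, 403) = 2 × 3 × 7 × 13 × 31 = 16926.

16926 seconds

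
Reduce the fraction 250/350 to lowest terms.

5/7

250 = 2 × 5^3
350 = 2 × 5^2 × 7
gcd(250, 350) = 2 × 5^2 = 50.
Divide numerator and denominator by 50: 250/350 = 5/7.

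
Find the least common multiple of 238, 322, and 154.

238 = 2 × 7 × 17
322 = 2 × 7 × 23
154 = 2 × 7 × 11
LCM(238, 322, 154) = 2 × 7 × 11 × 17 × 23 = 60214.

60214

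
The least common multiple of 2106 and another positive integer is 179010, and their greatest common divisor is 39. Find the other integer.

gcd × lcm = product of the two integers, so the other integer is (39 × 179010) / 2106 = 3315.

3315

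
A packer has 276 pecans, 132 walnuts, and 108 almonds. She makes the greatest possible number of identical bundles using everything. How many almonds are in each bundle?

9

Number of bundles = gcd(276, 132, 108).
276 = 2^2 × 3 × 23
132 = 2^2 × 3 × 11
108 = 2^2 × 3^3
gcd(276, 132, 108) = 2^2 × 3 = 12.
almonds per bundle = 108 / 12 = 9.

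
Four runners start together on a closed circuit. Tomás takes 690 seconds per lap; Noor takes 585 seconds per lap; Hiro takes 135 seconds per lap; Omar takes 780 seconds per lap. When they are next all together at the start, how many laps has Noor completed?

276 laps

The first common completion time is the LCM of the periods.
690 = 2 × 3 × 5 × 23
585 = 3^2 × 5 × 13
135 = 3^3 × 5
780 = 2^2 × 3 × 5 × 13
LCM(690, 585, 135, 780) = 2^2 × 3^3 × 5 × 13 × 23 = 161460.
Laps for period 585: 161460 / 585 = 276.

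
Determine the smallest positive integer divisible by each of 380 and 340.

380 = 2^2 × 5 × 19
340 = 2^2 × 5 × 17
LCM(380, 340) = 2^2 × 5 × 17 × 19 = 6460.

6460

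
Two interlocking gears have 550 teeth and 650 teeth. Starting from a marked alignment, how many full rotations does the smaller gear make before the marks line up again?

13 rotations

The first common completion time is the LCM of the periods.
550 = 2 × 5^2 × 11
650 = 2 × 5^2 × 13
LCM(550, 650) = 2 × 5^2 × 11 × 13 = 7150.
Rotations for period 550: 7150 / 550 = 13.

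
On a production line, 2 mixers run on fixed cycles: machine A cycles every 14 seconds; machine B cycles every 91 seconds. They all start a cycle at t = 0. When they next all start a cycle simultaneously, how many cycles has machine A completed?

All finish a whole number of cycles simultaneously at t = LCM of the periods.
14 = 2 × 7
91 = 7 × 13
LCM(14, 91) = 2 × 7 × 13 = 182.
Cycles for period 14: 182 / 14 = 13.

13 cycles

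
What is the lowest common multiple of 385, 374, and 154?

385 = 5 × 7 × 11
374 = 2 × 11 × 17
154 = 2 × 7 × 11
LCM(385, 374, 154) = 2 × 5 × 7 × 11 × 17 = 13090.

13090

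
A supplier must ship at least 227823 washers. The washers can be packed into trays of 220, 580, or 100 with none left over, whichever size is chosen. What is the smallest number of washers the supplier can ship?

255200

The number of washers must be a common multiple of 220, 580, and 100, so a multiple of their LCM.
220 = 2^2 × 5 × 11
580 = 2^2 × 5 × 29
100 = 2^2 × 5^2
LCM(220, 580, 100) = 2^2 × 5^2 × 11 × 29 = 31900.
Smallest multiple of 31900 that is ≥ 227823: ⌈227823/31900⌉ × 31900 = 8 × 31900 = 255200.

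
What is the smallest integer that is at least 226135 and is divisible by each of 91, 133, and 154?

The integer must be a common multiple of 91, 133, and 154, so a multiple of their LCM.
91 = 7 × 13
133 = 7 × 19
154 = 2 × 7 × 11
LCM(91, 133, 154) = 2 × 7 × 11 × 13 × 19 = 38038.
Smallest multiple of 38038 that is ≥ 226135: ⌈226135/38038⌉ × 38038 = 6 × 38038 = 228228.

228228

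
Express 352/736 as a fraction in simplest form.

352 = 2^5 × 11
736 = 2^5 × 23
gcd(352, 736) = 2^5 = 32.
Divide numerator and denominator by 32: 352/736 = 11/23.

11/23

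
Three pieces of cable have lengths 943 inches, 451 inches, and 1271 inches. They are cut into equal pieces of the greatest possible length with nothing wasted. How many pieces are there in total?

Piece length = gcd(943, 451, 1271).
943 = 23 × 41
451 = 11 × 41
1271 = 31 × 41
gcd(943, 451, 1271) = 41.
Total pieces = 943/41 + 451/41 + 1271/41 = 23 + 11 + 31 = 65.

65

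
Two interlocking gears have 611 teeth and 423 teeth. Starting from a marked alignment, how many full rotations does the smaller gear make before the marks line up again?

All finish a whole number of cycles simultaneously at t = LCM of the periods.
611 = 13 × 47
423 = 3^2 × 47
LCM(611, 423) = 3^2 × 13 × 47 = 5499.
Rotations for period 423: 5499 / 423 = 13.

13 rotations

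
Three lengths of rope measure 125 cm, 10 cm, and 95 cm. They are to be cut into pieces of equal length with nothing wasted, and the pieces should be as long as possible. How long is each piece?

5 cm

The greatest length dividing all of 125, 10, and 95 is their gcd.
125 = 5^3
10 = 2 × 5
95 = 5 × 19
gcd(125, 10, 95) = 5.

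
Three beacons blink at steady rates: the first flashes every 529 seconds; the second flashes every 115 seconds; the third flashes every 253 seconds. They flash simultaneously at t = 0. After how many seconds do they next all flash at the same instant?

They coincide at every common multiple of the periods; the first is the LCM.
529 = 23^2
115 = 5 × 23
253 = 11 × 23
LCM(529, 115, 253) = 5 × 11 × 23^2 = 29095.

29095 seconds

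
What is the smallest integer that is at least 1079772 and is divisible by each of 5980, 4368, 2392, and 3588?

1506960

The integer must be a common multiple of 5980, 4368, 2392, and 3588, so a multiple of their LCM.
5980 = 2^2 × 5 × 13 × 23
4368 = 2^4 × 3 × 7 × 13
2392 = 2^3 × 13 × 23
3588 = 2^2 × 3 × 13 × 23
LCM(5980, 4368, 2392, 3588) = 2^4 × 3 × 5 × 7 × 13 × 23 = 502320.
Smallest multiple of 502320 that is ≥ 1079772: ⌈1079772/502320⌉ × 502320 = 3 × 502320 = 1506960.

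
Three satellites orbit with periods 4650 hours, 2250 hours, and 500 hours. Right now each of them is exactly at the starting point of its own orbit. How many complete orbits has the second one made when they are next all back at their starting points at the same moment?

62 orbits

They are all back at their starting positions together after one LCM of the periods.
4650 = 2 × 3 × 5^2 × 31
2250 = 2 × 3^2 × 5^3
500 = 2^2 × 5^3
LCM(4650, 2250, 500) = 2^2 × 3^2 × 5^3 × 31 = 139500.
Orbits for period 2250: 139500 / 2250 = 62.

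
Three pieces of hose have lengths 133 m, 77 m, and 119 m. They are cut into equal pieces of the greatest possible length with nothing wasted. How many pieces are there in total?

Piece length = gcd(133, 77, 119).
133 = 7 × 19
77 = 7 × 11
119 = 7 × 17
gcd(133, 77, 119) = 7.
Total pieces = 133/7 + 77/7 + 119/7 = 19 + 11 + 17 = 47.

47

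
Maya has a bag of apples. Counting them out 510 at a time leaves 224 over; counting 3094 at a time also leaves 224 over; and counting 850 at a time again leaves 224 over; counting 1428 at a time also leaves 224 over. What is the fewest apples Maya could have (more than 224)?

N − 224 must be a common multiple of 510, 3094, 850, and 1428.
510 = 2 × 3 × 5 × 17
3094 = 2 × 7 × 13 × 17
850 = 2 × 5^2 × 17
1428 = 2^2 × 3 × 7 × 17
LCM(510, 3094, 850, 1428) = 2^2 × 3 × 5^2 × 7 × 13 × 17 = 464100.
Smallest N > 224 is LCM + 224 = 464100 + 224 = 464324.

464324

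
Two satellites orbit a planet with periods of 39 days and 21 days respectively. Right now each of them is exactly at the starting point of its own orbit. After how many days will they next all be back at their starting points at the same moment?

273 days

They coincide at every common multiple of the periods; the first is the LCM.
39 = 3 × 13
21 = 3 × 7
LCM(39, 21) = 3 × 7 × 13 = 273.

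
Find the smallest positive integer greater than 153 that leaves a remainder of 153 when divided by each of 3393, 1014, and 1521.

N − 153 must be a common multiple of 3393, 1014, and 1521.
3393 = 3^2 × 13 × 29
1014 = 2 × 3 × 13^2
1521 = 3^2 × 13^2
LCM(3393, 1014, 1521) = 2 × 3^2 × 13^2 × 29 = 88218.
Smallest N > 153 is LCM + 153 = 88218 + 153 = 88371.

88371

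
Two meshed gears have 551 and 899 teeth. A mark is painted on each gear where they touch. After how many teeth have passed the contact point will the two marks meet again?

17081 teeth

The first simultaneous occurrence is after LCM of the individual periods.
551 = 19 × 29
899 = 29 × 31
LCM(551, 899) = 19 × 29 × 31 = 17081.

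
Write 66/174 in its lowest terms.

11/29

66 = 2 × 3 × 11
174 = 2 × 3 × 29
gcd(66, 174) = 2 × 3 = 6.
Divide numerator and denominator by 6: 66/174 = 11/29.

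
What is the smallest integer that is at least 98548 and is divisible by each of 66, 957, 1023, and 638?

The integer must be a common multiple of 66, 957, 1023, and 638, so a multiple of their LCM.
66 = 2 × 3 × 11
957 = 3 × 11 × 29
1023 = 3 × 11 × 31
638 = 2 × 11 × 29
LCM(66, 957, 1023, 638) = 2 × 3 × 11 × 29 × 31 = 59334.
Smallest multiple of 59334 that is ≥ 98548: ⌈98548/59334⌉ × 59334 = 2 × 59334 = 118668.

118668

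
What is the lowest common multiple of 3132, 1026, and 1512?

3132 = 2^2 × 3^3 × 29
1026 = 2 × 3^3 × 19
1512 = 2^3 × 3^3 × 7
LCM(3132, 1026, 1512) = 2^3 × 3^3 × 7 × 19 × 29 = 833112.

833112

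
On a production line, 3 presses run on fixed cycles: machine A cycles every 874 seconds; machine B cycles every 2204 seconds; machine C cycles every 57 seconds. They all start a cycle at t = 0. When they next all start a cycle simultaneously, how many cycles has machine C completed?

They are all back at their starting positions together after one LCM of the periods.
874 = 2 × 19 × 23
2204 = 2^2 × 19 × 29
57 = 3 × 19
LCM(874, 2204, 57) = 2^2 × 3 × 19 × 23 × 29 = 152076.
Cycles for period 57: 152076 / 57 = 2668.

2668 cycles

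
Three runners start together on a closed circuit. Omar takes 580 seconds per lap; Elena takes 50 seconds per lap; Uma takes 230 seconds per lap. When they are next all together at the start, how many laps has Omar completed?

They are all back at their starting positions together after one LCM of the periods.
580 = 2^2 × 5 × 29
50 = 2 × 5^2
230 = 2 × 5 × 23
LCM(580, 50, 230) = 2^2 × 5^2 × 23 × 29 = 66700.
Laps for period 580: 66700 / 580 = 115.

115 laps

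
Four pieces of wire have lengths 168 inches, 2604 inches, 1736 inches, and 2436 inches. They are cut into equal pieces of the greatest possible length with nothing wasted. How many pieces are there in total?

Piece length = gcd(168, 2604, 1736, 2436).
168 = 2^3 × 3 × 7
2604 = 2^2 × 3 × 7 × 31
1736 = 2^3 × 7 × 31
2436 = 2^2 × 3 × 7 × 29
gcd(168, 2604, 1736, 2436) = 2^2 × 7 = 28.
Total pieces = 168/28 + 2604/28 + 1736/28 + 2436/28 = 6 + 93 + 62 + 87 = 248.

248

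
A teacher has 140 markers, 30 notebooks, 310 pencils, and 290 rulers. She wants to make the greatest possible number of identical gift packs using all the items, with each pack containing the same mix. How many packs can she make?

10 packs

The pack count must divide each quantity, so the greatest is gcd(140, 30, 310, 290).
140 = 2^2 × 5 × 7
30 = 2 × 3 × 5
310 = 2 × 5 × 31
290 = 2 × 5 × 29
gcd(140, 30, 310, 290) = 2 × 5 = 10.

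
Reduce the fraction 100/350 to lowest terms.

2/7

100 = 2^2 × 5^2
350 = 2 × 5^2 × 7
gcd(100, 350) = 2 × 5^2 = 50.
Divide numerator and denominator by 50: 100/350 = 2/7.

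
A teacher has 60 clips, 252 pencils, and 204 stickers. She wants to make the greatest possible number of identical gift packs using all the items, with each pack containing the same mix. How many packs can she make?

12 packs

The pack count must divide each quantity, so the greatest is gcd(60, 252, 204).
60 = 2^2 × 3 × 5
252 = 2^2 × 3^2 × 7
204 = 2^2 × 3 × 17
gcd(60, 252, 204) = 2^2 × 3 = 12.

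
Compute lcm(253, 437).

4807

253 = 11 × 23
437 = 19 × 23
LCM(253, 437) = 11 × 19 × 23 = 4807.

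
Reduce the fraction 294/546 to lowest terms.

7/13

294 = 2 × 3 × 7^2
546 = 2 × 3 × 7 × 13
gcd(294, 546) = 2 × 3 × 7 = 42.
Divide numerator and denominator by 42: 294/546 = 7/13.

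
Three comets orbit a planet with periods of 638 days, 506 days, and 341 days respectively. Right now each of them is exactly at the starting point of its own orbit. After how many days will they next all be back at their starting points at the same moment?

454894 days

The first simultaneous occurrence is after LCM of the individual periods.
638 = 2 × 11 × 29
506 = 2 × 11 × 23
341 = 11 × 31
LCM(638, 506, 341) = 2 × 11 × 23 × 29 × 31 = 454894.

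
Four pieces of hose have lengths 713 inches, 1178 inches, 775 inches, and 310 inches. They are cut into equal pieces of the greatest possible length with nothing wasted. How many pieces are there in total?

96

Piece length = gcd(713, 1178, 775, 310).
713 = 23 × 31
1178 = 2 × 19 × 31
775 = 5^2 × 31
310 = 2 × 5 × 31
gcd(713, 1178, 775, 310) = 31.
Total pieces = 713/31 + 1178/31 + 775/31 + 310/31 = 23 + 38 + 25 + 10 = 96.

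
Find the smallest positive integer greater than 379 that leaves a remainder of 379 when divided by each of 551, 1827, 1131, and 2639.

451648

N − 379 must be a common multiple of 551, 1827, 1131, and 2639.
551 = 19 × 29
1827 = 3^2 × 7 × 29
1131 = 3 × 13 × 29
2639 = 7 × 13 × 29
LCM(551, 1827, 1131, 2639) = 3^2 × 7 × 13 × 19 × 29 = 451269.
Smallest N > 379 is LCM + 379 = 451269 + 379 = 451648.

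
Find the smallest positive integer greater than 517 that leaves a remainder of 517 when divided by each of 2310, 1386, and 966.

159907

N − 517 must be a common multiple of 2310, 1386, and 966.
2310 = 2 × 3 × 5 × 7 × 11
1386 = 2 × 3^2 × 7 × 11
966 = 2 × 3 × 7 × 23
LCM(2310, 1386, 966) = 2 × 3^2 × 5 × 7 × 11 × 23 = 159390.
Smallest N > 517 is LCM + 517 = 159390 + 517 = 159907.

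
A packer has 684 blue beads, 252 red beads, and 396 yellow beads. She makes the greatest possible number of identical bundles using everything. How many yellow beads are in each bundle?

Number of bundles = gcd(684, 252, 396).
684 = 2^2 × 3^2 × 19
252 = 2^2 × 3^2 × 7
396 = 2^2 × 3^2 × 11
gcd(684, 252, 396) = 2^2 × 3^2 = 36.
yellow beads per bundle = 396 / 36 = 11.

11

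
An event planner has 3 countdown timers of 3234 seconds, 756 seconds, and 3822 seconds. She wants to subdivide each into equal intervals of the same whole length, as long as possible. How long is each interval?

42 seconds

The interval must divide each timer length; the longest such is the gcd.
3234 = 2 × 3 × 7^2 × 11
756 = 2^2 × 3^3 × 7
3822 = 2 × 3 × 7^2 × 13
gcd(3234, 756, 3822) = 2 × 3 × 7 = 42.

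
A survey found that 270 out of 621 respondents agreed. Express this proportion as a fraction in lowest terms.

10/23

270 = 2 × 3^3 × 5
621 = 3^3 × 23
gcd(270, 621) = 3^3 = 27.
Divide numerator and denominator by 27: 270/621 = 10/23.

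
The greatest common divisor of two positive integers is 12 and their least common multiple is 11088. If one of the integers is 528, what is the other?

For two integers, gcd × lcm = product, so the other is (12 × 11088) / 528 = 133056 / 528 = 252.

252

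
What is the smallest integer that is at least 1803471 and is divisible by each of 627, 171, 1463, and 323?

2014551

The integer must be a common multiple of 627, 171, 1463, and 323, so a multiple of their LCM.
627 = 3 × 11 × 19
171 = 3^2 × 19
1463 = 7 × 11 × 19
323 = 17 × 19
LCM(627, 171, 1463, 323) = 3^2 × 7 × 11 × 17 × 19 = 223839.
Smallest multiple of 223839 that is ≥ 1803471: ⌈1803471/223839⌉ × 223839 = 9 × 223839 = 2014551.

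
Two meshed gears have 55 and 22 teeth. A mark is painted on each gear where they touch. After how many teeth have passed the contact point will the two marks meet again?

We need the least common multiple of the intervals.
55 = 5 × 11
22 = 2 × 11
LCM(55, 22) = 2 × 5 × 11 = 110.

110 teeth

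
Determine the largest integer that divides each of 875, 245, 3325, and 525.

875 = 5^3 × 7
245 = 5 × 7^2
3325 = 5^2 × 7 × 19
525 = 3 × 5^2 × 7
gcd(875, 245, 3325, 525) = 5 × 7 = 35.

35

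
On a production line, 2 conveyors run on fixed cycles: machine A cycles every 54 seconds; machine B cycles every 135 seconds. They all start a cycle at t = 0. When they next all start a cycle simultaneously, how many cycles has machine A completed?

They are all back at their starting positions together after one LCM of the periods.
54 = 2 × 3^3
135 = 3^3 × 5
LCM(54, 135) = 2 × 3^3 × 5 = 270.
Cycles for period 54: 270 / 54 = 5.

5 cycles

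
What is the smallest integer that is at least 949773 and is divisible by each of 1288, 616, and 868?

The integer must be a common multiple of 1288, 616, and 868, so a multiple of their LCM.
1288 = 2^3 × 7 × 23
616 = 2^3 × 7 × 11
868 = 2^2 × 7 × 31
LCM(1288, 616, 868) = 2^3 × 7 × 11 × 23 × 31 = 439208.
Smallest multiple of 439208 that is ≥ 949773: ⌈949773/439208⌉ × 439208 = 3 × 439208 = 1317624.

1317624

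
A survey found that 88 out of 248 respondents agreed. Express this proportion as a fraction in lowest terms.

88 = 2^3 × 11
248 = 2^3 × 31
gcd(88, 248) = 2^3 = 8.
Divide numerator and denominator by 8: 88/248 = 11/31.

11/31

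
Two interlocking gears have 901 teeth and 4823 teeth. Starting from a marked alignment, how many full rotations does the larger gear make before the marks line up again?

The first common completion time is the LCM of the periods.
901 = 17 × 53
4823 = 7 × 13 × 53
LCM(901, 4823) = 7 × 13 × 17 × 53 = 81991.
Rotations for period 4823: 81991 / 4823 = 17.

17 rotations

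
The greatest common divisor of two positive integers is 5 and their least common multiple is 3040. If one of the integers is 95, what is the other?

160

For two integers, gcd × lcm = product, so the other is (5 × 3040) / 95 = 15200 / 95 = 160.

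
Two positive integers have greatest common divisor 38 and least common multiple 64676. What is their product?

2457688

For any two positive integers, gcd × lcm = product = 38 × 64676 = 2457688.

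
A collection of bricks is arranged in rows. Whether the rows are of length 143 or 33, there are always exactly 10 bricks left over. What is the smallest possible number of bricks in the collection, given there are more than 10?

N − 10 must be a common multiple of 143 and 33.
143 = 11 × 13
33 = 3 × 11
LCM(143, 33) = 3 × 11 × 13 = 429.
Smallest N > 10 is LCM + 10 = 429 + 10 = 439.

439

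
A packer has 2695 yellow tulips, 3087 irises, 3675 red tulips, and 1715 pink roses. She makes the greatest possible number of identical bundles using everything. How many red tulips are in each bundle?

75

Number of bundles = gcd(2695, 3087, 3675, 1715).
2695 = 5 × 7^2 × 11
3087 = 3^2 × 7^3
3675 = 3 × 5^2 × 7^2
1715 = 5 × 7^3
gcd(2695, 3087, 3675, 1715) = 7^2 = 49.
red tulips per bundle = 3675 / 49 = 75.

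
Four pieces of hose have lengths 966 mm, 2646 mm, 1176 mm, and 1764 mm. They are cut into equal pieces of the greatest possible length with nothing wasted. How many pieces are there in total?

Piece length = gcd(966, 2646, 1176, 1764).
966 = 2 × 3 × 7 × 23
2646 = 2 × 3^3 × 7^2
1176 = 2^3 × 3 × 7^2
1764 = 2^2 × 3^2 × 7^2
gcd(966, 2646, 1176, 1764) = 2 × 3 × 7 = 42.
Total pieces = 966/42 + 2646/42 + 1176/42 + 1764/42 = 23 + 63 + 28 + 42 = 156.

156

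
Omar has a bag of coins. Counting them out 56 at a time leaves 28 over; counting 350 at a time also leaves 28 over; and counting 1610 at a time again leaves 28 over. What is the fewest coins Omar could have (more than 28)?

N − 28 must be a common multiple of 56, 350, and 1610.
56 = 2^3 × 7
350 = 2 × 5^2 × 7
1610 = 2 × 5 × 7 × 23
LCM(56, 350, 1610) = 2^3 × 5^2 × 7 × 23 = 32200.
Smallest N > 28 is LCM + 28 = 32200 + 28 = 32228.

32228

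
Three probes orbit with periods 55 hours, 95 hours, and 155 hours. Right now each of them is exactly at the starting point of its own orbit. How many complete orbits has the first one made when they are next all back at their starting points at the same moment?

They are all back at their starting positions together after one LCM of the periods.
55 = 5 × 11
95 = 5 × 19
155 = 5 × 31
LCM(55, 95, 155) = 5 × 11 × 19 × 31 = 32395.
Orbits for period 55: 32395 / 55 = 589.

589 orbits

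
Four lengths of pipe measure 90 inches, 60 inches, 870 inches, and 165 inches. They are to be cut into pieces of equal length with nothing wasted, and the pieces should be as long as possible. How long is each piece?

15 inches

The greatest length dividing all of 90, 60, 870, and 165 is their gcd.
90 = 2 × 3^2 × 5
60 = 2^2 × 3 × 5
870 = 2 × 3 × 5 × 29
165 = 3 × 5 × 11
gcd(90, 60, 870, 165) = 3 × 5 = 15.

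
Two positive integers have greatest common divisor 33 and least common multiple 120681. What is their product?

3982473

For any two positive integers, gcd × lcm = product = 33 × 120681 = 3982473.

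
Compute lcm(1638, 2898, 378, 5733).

1638 = 2 × 3^2 × 7 × 13
2898 = 2 × 3^2 × 7 × 23
378 = 2 × 3^3 × 7
5733 = 3^2 × 7^2 × 13
LCM(1638, 2898, 378, 5733) = 2 × 3^3 × 7^2 × 13 × 23 = 791154.

791154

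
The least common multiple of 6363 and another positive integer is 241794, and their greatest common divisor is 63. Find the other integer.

2394

gcd × lcm = product of the two integers, so the other integer is (63 × 241794) / 6363 = 2394.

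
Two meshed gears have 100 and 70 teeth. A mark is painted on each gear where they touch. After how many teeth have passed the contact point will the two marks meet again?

700 teeth

We need the least common multiple of the intervals.
100 = 2^2 × 5^2
70 = 2 × 5 × 7
LCM(100, 70) = 2^2 × 5^2 × 7 = 700.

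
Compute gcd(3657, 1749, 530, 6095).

3657 = 3 × 23 × 53
1749 = 3 × 11 × 53
530 = 2 × 5 × 53
6095 = 5 × 23 × 53
gcd(3657, 1749, 530, 6095) = 53.

53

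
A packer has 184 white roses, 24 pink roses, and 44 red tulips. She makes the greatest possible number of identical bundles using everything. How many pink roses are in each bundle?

Number of bundles = gcd(184, 24, 44).
184 = 2^3 × 23
24 = 2^3 × 3
44 = 2^2 × 11
gcd(184, 24, 44) = 2^2 = 4.
pink roses per bundle = 24 / 4 = 6.

6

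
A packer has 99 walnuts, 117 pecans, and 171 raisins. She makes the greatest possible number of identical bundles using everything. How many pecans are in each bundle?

Number of bundles = gcd(99, 117, 171).
99 = 3^2 × 11
117 = 3^2 × 13
171 = 3^2 × 19
gcd(99, 117, 171) = 3^2 = 9.
pecans per bundle = 117 / 9 = 13.

13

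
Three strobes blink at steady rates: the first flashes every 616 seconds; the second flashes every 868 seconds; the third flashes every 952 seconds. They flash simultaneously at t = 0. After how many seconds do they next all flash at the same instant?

324632 seconds

We need the least common multiple of the intervals.
616 = 2^3 × 7 × 11
868 = 2^2 × 7 × 31
952 = 2^3 × 7 × 17
LCM(616, 868, 952) = 2^3 × 7 × 11 × 17 × 31 = 324632.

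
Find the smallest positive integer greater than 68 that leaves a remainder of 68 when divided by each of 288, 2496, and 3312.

N − 68 must be a common multiple of 288, 2496, and 3312.
288 = 2^5 × 3^2
2496 = 2^6 × 3 × 13
3312 = 2^4 × 3^2 × 23
LCM(288, 2496, 3312) = 2^6 × 3^2 × 13 × 23 = 172224.
Smallest N > 68 is LCM + 68 = 172224 + 68 = 172292.

172292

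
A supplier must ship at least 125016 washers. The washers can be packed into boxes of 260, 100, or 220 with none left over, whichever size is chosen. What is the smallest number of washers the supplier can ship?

128700

The number of washers must be a common multiple of 260, 100, and 220, so a multiple of their LCM.
260 = 2^2 × 5 × 13
100 = 2^2 × 5^2
220 = 2^2 × 5 × 11
LCM(260, 100, 220) = 2^2 × 5^2 × 11 × 13 = 14300.
Smallest multiple of 14300 that is ≥ 125016: ⌈125016/14300⌉ × 14300 = 9 × 14300 = 128700.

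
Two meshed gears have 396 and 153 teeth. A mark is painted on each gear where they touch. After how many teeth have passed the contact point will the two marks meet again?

They coincide at every common multiple of the periods; the first is the LCM.
396 = 2^2 × 3^2 × 11
153 = 3^2 × 17
LCM(396, 153) = 2^2 × 3^2 × 11 × 17 = 6732.

6732 teeth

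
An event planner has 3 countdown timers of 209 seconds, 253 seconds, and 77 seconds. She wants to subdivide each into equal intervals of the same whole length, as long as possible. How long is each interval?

11 seconds

The interval must divide each timer length; the longest such is the gcd.
209 = 11 × 19
253 = 11 × 23
77 = 7 × 11
gcd(209, 253, 77) = 11.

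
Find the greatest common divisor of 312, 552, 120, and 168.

312 = 2^3 × 3 × 13
552 = 2^3 × 3 × 23
120 = 2^3 × 3 × 5
168 = 2^3 × 3 × 7
gcd(312, 552, 120, 168) = 2^3 × 3 = 24.

24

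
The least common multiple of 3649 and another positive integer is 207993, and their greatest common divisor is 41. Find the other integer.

gcd × lcm = product of the two integers, so the other integer is (41 × 207993) / 3649 = 2337.

2337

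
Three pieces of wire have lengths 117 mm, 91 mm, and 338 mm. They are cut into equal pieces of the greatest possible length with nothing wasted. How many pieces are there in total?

Piece length = gcd(117, 91, 338).
117 = 3^2 × 13
91 = 7 × 13
338 = 2 × 13^2
gcd(117, 91, 338) = 13.
Total pieces = 117/13 + 91/13 + 338/13 = 9 + 7 + 26 = 42.

42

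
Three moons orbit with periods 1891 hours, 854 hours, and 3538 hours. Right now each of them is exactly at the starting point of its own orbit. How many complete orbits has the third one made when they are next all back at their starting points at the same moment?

217 orbits

The first common completion time is the LCM of the periods.
1891 = 31 × 61
854 = 2 × 7 × 61
3538 = 2 × 29 × 61
LCM(1891, 854, 3538) = 2 × 7 × 29 × 31 × 61 = 767746.
Orbits for period 3538: 767746 / 3538 = 217.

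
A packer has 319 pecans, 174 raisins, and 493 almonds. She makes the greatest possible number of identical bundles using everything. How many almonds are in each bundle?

Number of bundles = gcd(319, 174, 493).
319 = 11 × 29
174 = 2 × 3 × 29
493 = 17 × 29
gcd(319, 174, 493) = 29.
almonds per bundle = 493 / 29 = 17.

17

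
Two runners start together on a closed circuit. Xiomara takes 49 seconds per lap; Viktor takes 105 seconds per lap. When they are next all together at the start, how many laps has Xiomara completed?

The first common completion time is the LCM of the periods.
49 = 7^2
105 = 3 × 5 × 7
LCM(49, 105) = 3 × 5 × 7^2 = 735.
Laps for period 49: 735 / 49 = 15.

15 laps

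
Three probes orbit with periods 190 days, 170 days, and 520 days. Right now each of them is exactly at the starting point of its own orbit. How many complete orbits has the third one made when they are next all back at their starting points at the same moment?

All finish a whole number of cycles simultaneously at t = LCM of the periods.
190 = 2 × 5 × 19
170 = 2 × 5 × 17
520 = 2^3 × 5 × 13
LCM(190, 170, 520) = 2^3 × 5 × 13 × 17 × 19 = 167960.
Orbits for period 520: 167960 / 520 = 323.

323 orbits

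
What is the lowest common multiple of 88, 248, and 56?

19096

88 = 2^3 × 11
248 = 2^3 × 31
56 = 2^3 × 7
LCM(88, 248, 56) = 2^3 × 7 × 11 × 31 = 19096.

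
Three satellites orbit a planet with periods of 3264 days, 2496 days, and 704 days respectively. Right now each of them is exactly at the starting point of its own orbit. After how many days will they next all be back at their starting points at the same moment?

We need the least common multiple of the intervals.
3264 = 2^6 × 3 × 17
2496 = 2^6 × 3 × 13
704 = 2^6 × 11
LCM(3264, 2496, 704) = 2^6 × 3 × 11 × 13 × 17 = 466752.

466752 days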